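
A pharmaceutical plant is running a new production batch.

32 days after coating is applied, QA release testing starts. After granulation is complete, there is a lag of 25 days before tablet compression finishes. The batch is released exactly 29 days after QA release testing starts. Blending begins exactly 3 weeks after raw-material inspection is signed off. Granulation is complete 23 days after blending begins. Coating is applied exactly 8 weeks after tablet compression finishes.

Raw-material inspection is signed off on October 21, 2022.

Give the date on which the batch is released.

April 25, 2023

Raw-material inspection is signed off: Oct 21, 2022.
Blending begins: Oct 21, 2022 + 3 weeks = Nov 11, 2022.
Granulation is complete: Nov 11, 2022 + 23 days = Dec 4, 2022.
Tablet compression finishes: Dec 4, 2022 + 25 days = Dec 29, 2022.
Coating is applied: Dec 29, 2022 + 8 weeks = Feb 23, 2023.
QA release testing starts: Feb 23, 2023 + 32 days = Mar 27, 2023.
The batch is released: Mar 27, 2023 + 29 days = Apr 25, 2023.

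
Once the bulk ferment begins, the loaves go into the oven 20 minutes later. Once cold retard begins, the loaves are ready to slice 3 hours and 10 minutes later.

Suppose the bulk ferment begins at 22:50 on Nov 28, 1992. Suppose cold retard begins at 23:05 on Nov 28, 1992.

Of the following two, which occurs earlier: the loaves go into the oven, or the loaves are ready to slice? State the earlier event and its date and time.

The bulk ferment begins: 22:50 Nov 28, 1992.
The loaves go into the oven: 22:50 Nov 28, 1992 + 20m = 23:10 Nov 28, 1992.
Cold retard begins: 23:05 Nov 28, 1992.
The loaves are ready to slice: 23:05 Nov 28, 1992 + 3h10m = 02:15 Nov 29, 1992.
Comparing: the loaves go into the oven at 23:10 Nov 28, 1992 vs the loaves are ready to slice at 02:15 Nov 29, 1992. Earlier: the loaves go into the oven.

The loaves go into the oven — 23:10 on Nov 28, 1992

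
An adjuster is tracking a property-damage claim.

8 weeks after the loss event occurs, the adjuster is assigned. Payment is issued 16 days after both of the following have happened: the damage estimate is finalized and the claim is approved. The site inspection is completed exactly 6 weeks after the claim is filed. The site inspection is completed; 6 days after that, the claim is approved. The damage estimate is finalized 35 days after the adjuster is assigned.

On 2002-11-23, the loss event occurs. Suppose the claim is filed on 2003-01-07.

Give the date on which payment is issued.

2003-03-12

The loss event occurs: Nov 23, 2002.
The adjuster is assigned: Nov 23, 2002 + 8 weeks = Jan 18, 2003.
The damage estimate is finalized: Jan 18, 2003 + 35 days = Feb 22, 2003.
The claim is filed: Jan 7, 2003.
The site inspection is completed: Jan 7, 2003 + 6 weeks = Feb 18, 2003.
The claim is approved: Feb 18, 2003 + 6 days = Feb 24, 2003.
Both prerequisites met — the damage estimate is finalized (Feb 22, 2003), the claim is approved (Feb 24, 2003); the later is Feb 24, 2003.
Payment is issued: Feb 24, 2003 + 16 days = Mar 12, 2003.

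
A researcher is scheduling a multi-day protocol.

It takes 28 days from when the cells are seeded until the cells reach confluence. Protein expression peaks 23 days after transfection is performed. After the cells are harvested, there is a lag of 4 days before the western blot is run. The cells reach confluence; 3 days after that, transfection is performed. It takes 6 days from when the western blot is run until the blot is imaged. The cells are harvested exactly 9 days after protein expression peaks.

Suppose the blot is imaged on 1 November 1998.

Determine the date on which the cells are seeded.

The blot is imaged: Nov 1, 1998.
The western blot is run: Nov 1, 1998 − 6 days = Oct 26, 1998.
The cells are harvested: Oct 26, 1998 − 4 days = Oct 22, 1998.
Protein expression peaks: Oct 22, 1998 − 9 days = Oct 13, 1998.
Transfection is performed: Oct 13, 1998 − 23 days = Sep 20, 1998.
The cells reach confluence: Sep 20, 1998 − 3 days = Sep 17, 1998.
The cells are seeded: Sep 17, 1998 − 28 days = Aug 20, 1998.

20 August 1998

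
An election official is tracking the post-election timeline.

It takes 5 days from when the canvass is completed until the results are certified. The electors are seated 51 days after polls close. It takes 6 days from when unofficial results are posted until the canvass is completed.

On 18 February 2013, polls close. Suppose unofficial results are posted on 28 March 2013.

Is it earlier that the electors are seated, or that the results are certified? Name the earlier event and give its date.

The results are certified — 8 April 2013

Polls close: Feb 18, 2013.
The electors are seated: Feb 18, 2013 + 51 days = Apr 10, 2013.
Unofficial results are posted: Mar 28, 2013.
The canvass is completed: Mar 28, 2013 + 6 days = Apr 3, 2013.
The results are certified: Apr 3, 2013 + 5 days = Apr 8, 2013.
Comparing: the electors are seated on Apr 10, 2013 vs the results are certified on Apr 8, 2013. Earlier: the results are certified.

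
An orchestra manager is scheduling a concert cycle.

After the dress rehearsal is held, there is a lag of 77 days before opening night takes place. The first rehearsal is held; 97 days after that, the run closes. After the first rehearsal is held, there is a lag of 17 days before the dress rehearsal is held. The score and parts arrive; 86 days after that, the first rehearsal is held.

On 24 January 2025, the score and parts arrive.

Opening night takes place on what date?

The score and parts arrive: Jan 24, 2025.
The first rehearsal is held: Jan 24, 2025 + 86 days = Apr 20, 2025.
The dress rehearsal is held: Apr 20, 2025 + 17 days = May 7, 2025.
Opening night takes place: May 7, 2025 + 77 days = Jul 23, 2025.

23 July 2025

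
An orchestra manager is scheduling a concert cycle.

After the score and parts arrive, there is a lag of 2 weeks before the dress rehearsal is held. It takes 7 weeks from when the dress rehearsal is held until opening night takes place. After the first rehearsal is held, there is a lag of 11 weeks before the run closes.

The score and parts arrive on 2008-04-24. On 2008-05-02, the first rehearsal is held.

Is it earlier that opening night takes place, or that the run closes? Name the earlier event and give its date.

The score and parts arrive: Apr 24, 2008.
The dress rehearsal is held: Apr 24, 2008 + 2 weeks = May 8, 2008.
Opening night takes place: May 8, 2008 + 7 weeks = Jun 26, 2008.
The first rehearsal is held: May 2, 2008.
The run closes: May 2, 2008 + 11 weeks = Jul 18, 2008.
Comparing: opening night takes place on Jun 26, 2008 vs the run closes on Jul 18, 2008. Earlier: opening night takes place.

Opening night takes place — 2008-06-26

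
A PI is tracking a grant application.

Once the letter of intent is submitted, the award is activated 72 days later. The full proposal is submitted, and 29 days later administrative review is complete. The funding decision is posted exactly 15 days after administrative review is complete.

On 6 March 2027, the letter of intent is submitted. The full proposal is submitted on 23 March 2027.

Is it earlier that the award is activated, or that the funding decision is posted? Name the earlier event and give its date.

The funding decision is posted — 6 May 2027

The letter of intent is submitted: Mar 6, 2027.
The award is activated: Mar 6, 2027 + 72 days = May 17, 2027.
The full proposal is submitted: Mar 23, 2027.
Administrative review is complete: Mar 23, 2027 + 29 days = Apr 21, 2027.
The funding decision is posted: Apr 21, 2027 + 15 days = May 6, 2027.
Comparing: the award is activated on May 17, 2027 vs the funding decision is posted on May 6, 2027. Earlier: the funding decision is posted.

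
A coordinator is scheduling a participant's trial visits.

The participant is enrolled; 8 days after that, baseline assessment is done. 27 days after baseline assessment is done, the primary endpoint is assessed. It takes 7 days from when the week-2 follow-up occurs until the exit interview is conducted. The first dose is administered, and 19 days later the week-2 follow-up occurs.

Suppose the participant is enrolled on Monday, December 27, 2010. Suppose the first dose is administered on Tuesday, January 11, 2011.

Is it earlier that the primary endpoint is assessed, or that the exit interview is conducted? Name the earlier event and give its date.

The participant is enrolled: Dec 27, 2010.
Baseline assessment is done: Dec 27, 2010 + 8 days = Jan 4, 2011.
The primary endpoint is assessed: Jan 4, 2011 + 27 days = Jan 31, 2011.
The first dose is administered: Jan 11, 2011.
The week-2 follow-up occurs: Jan 11, 2011 + 19 days = Jan 30, 2011.
The exit interview is conducted: Jan 30, 2011 + 7 days = Feb 6, 2011.
Comparing: the primary endpoint is assessed on Jan 31, 2011 vs the exit interview is conducted on Feb 6, 2011. Earlier: the primary endpoint is assessed.

The primary endpoint is assessed — Monday, January 31, 2011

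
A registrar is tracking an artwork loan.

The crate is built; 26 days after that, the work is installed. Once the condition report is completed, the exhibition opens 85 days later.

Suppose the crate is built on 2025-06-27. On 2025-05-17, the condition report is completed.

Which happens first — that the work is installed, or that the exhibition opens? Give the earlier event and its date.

The work is installed — 2025-07-23

The crate is built: Jun 27, 2025.
The work is installed: Jun 27, 2025 + 26 days = Jul 23, 2025.
The condition report is completed: May 17, 2025.
The exhibition opens: May 17, 2025 + 85 days = Aug 10, 2025.
Comparing: the work is installed on Jul 23, 2025 vs the exhibition opens on Aug 10, 2025. Earlier: the work is installed.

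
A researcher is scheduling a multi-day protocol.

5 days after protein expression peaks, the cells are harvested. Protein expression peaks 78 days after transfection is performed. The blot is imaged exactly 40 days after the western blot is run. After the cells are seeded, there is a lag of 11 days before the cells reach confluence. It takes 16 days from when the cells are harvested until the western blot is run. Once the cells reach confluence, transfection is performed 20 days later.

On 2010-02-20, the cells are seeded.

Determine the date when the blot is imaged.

2010-08-09

The cells are seeded: Feb 20, 2010.
The cells reach confluence: Feb 20, 2010 + 11 days = Mar 3, 2010.
Transfection is performed: Mar 3, 2010 + 20 days = Mar 23, 2010.
Protein expression peaks: Mar 23, 2010 + 78 days = Jun 9, 2010.
The cells are harvested: Jun 9, 2010 + 5 days = Jun 14, 2010.
The western blot is run: Jun 14, 2010 + 16 days = Jun 30, 2010.
The blot is imaged: Jun 30, 2010 + 40 days = Aug 9, 2010.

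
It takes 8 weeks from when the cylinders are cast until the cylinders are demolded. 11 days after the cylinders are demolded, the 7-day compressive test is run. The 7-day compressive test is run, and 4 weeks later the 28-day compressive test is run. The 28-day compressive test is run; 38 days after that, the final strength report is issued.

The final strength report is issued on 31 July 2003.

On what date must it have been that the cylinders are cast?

The final strength report is issued: Jul 31, 2003.
The 28-day compressive test is run: Jul 31, 2003 − 38 days = Jun 23, 2003.
The 7-day compressive test is run: Jun 23, 2003 − 4 weeks = May 26, 2003.
The cylinders are demolded: May 26, 2003 − 11 days = May 15, 2003.
The cylinders are cast: May 15, 2003 − 8 weeks = Mar 20, 2003.

20 March 2003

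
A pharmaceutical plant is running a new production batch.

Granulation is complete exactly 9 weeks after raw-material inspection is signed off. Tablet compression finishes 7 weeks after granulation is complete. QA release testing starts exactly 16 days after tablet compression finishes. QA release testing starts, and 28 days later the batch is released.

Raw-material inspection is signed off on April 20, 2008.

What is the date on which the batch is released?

September 23, 2008

Raw-material inspection is signed off: Apr 20, 2008.
Granulation is complete: Apr 20, 2008 + 9 weeks = Jun 22, 2008.
Tablet compression finishes: Jun 22, 2008 + 7 weeks = Aug 10, 2008.
QA release testing starts: Aug 10, 2008 + 16 days = Aug 26, 2008.
The batch is released: Aug 26, 2008 + 28 days = Sep 23, 2008.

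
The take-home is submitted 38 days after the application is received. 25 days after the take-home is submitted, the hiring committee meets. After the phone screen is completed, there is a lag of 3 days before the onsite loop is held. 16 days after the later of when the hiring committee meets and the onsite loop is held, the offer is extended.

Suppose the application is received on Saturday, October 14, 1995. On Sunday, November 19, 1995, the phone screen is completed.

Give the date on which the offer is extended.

The application is received: Oct 14, 1995.
The take-home is submitted: Oct 14, 1995 + 38 days = Nov 21, 1995.
The hiring committee meets: Nov 21, 1995 + 25 days = Dec 16, 1995.
The phone screen is completed: Nov 19, 1995.
The onsite loop is held: Nov 19, 1995 + 3 days = Nov 22, 1995.
Both prerequisites met — the hiring committee meets (Dec 16, 1995), the onsite loop is held (Nov 22, 1995); the later is Dec 16, 1995.
The offer is extended: Dec 16, 1995 + 16 days = Jan 1, 1996.

Monday, January 1, 1996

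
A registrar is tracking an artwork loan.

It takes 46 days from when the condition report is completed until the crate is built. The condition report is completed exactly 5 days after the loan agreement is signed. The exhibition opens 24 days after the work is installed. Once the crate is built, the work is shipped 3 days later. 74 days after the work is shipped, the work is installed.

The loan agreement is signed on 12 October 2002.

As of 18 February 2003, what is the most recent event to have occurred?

The work is installed

The loan agreement is signed: Oct 12, 2002.
The condition report is completed: Oct 12, 2002 + 5 days = Oct 17, 2002.
The crate is built: Oct 17, 2002 + 46 days = Dec 2, 2002.
The work is shipped: Dec 2, 2002 + 3 days = Dec 5, 2002.
The work is installed: Dec 5, 2002 + 74 days = Feb 17, 2003.
The exhibition opens: Feb 17, 2003 + 24 days = Mar 13, 2003.
Feb 18, 2003 falls between when the work is installed (Feb 17, 2003) and when the exhibition opens (Mar 13, 2003).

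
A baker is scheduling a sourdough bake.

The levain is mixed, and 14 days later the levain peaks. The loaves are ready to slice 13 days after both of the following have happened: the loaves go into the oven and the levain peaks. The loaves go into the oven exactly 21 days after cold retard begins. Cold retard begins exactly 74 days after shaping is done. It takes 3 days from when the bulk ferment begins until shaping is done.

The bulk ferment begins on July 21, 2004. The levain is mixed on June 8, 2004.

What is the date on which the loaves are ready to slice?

The bulk ferment begins: Jul 21, 2004.
Shaping is done: Jul 21, 2004 + 3 days = Jul 24, 2004.
Cold retard begins: Jul 24, 2004 + 74 days = Oct 6, 2004.
The loaves go into the oven: Oct 6, 2004 + 21 days = Oct 27, 2004.
The levain is mixed: Jun 8, 2004.
The levain peaks: Jun 8, 2004 + 14 days = Jun 22, 2004.
Both prerequisites met — the loaves go into the oven (Oct 27, 2004), the levain peaks (Jun 22, 2004); the later is Oct 27, 2004.
The loaves are ready to slice: Oct 27, 2004 + 13 days = Nov 9, 2004.

November 9, 2004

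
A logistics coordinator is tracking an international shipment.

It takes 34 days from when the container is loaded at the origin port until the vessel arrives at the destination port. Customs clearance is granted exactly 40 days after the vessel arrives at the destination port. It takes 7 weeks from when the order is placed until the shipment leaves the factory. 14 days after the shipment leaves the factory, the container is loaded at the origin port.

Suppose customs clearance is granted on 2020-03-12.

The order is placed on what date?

2019-10-27

Customs clearance is granted: Mar 12, 2020.
The vessel arrives at the destination port: Mar 12, 2020 − 40 days = Feb 1, 2020.
The container is loaded at the origin port: Feb 1, 2020 − 34 days = Dec 29, 2019.
The shipment leaves the factory: Dec 29, 2019 − 14 days = Dec 15, 2019.
The order is placed: Dec 15, 2019 − 7 weeks = Oct 27, 2019.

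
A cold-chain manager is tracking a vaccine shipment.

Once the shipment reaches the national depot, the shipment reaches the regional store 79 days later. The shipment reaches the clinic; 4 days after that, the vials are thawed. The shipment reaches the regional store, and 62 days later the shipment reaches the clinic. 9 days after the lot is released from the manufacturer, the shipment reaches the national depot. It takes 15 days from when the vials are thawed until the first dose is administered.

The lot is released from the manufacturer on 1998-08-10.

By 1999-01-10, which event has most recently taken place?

The shipment reaches the clinic

The lot is released from the manufacturer: Aug 10, 1998.
The shipment reaches the national depot: Aug 10, 1998 + 9 days = Aug 19, 1998.
The shipment reaches the regional store: Aug 19, 1998 + 79 days = Nov 6, 1998.
The shipment reaches the clinic: Nov 6, 1998 + 62 days = Jan 7, 1999.
The vials are thawed: Jan 7, 1999 + 4 days = Jan 11, 1999.
The first dose is administered: Jan 11, 1999 + 15 days = Jan 26, 1999.
Jan 10, 1999 falls between when the shipment reaches the clinic (Jan 7, 1999) and when the vials are thawed (Jan 11, 1999).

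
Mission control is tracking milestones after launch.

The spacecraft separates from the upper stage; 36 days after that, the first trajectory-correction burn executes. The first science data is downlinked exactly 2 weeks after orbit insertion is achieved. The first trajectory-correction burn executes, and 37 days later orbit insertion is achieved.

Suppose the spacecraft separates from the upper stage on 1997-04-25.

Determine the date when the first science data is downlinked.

1997-07-21

The spacecraft separates from the upper stage: Apr 25, 1997.
The first trajectory-correction burn executes: Apr 25, 1997 + 36 days = May 31, 1997.
Orbit insertion is achieved: May 31, 1997 + 37 days = Jul 7, 1997.
The first science data is downlinked: Jul 7, 1997 + 2 weeks = Jul 21, 1997.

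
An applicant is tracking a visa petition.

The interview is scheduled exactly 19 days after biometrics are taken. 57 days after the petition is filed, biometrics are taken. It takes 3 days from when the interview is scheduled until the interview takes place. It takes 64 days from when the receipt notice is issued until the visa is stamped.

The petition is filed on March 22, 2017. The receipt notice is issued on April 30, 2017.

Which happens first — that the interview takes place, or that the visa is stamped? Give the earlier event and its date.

The interview takes place — June 9, 2017

The petition is filed: Mar 22, 2017.
Biometrics are taken: Mar 22, 2017 + 57 days = May 18, 2017.
The interview is scheduled: May 18, 2017 + 19 days = Jun 6, 2017.
The interview takes place: Jun 6, 2017 + 3 days = Jun 9, 2017.
The receipt notice is issued: Apr 30, 2017.
The visa is stamped: Apr 30, 2017 + 64 days = Jul 3, 2017.
Comparing: the interview takes place on Jun 9, 2017 vs the visa is stamped on Jul 3, 2017. Earlier: the interview takes place.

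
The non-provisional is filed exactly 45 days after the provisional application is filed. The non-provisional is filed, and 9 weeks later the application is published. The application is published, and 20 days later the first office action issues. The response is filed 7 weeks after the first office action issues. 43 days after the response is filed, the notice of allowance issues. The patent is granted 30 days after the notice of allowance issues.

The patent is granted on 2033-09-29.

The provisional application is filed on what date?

2033-01-22

The patent is granted: Sep 29, 2033.
The notice of allowance issues: Sep 29, 2033 − 30 days = Aug 30, 2033.
The response is filed: Aug 30, 2033 − 43 days = Jul 18, 2033.
The first office action issues: Jul 18, 2033 − 7 weeks = May 30, 2033.
The application is published: May 30, 2033 − 20 days = May 10, 2033.
The non-provisional is filed: May 10, 2033 − 9 weeks = Mar 8, 2033.
The provisional application is filed: Mar 8, 2033 − 45 days = Jan 22, 2033.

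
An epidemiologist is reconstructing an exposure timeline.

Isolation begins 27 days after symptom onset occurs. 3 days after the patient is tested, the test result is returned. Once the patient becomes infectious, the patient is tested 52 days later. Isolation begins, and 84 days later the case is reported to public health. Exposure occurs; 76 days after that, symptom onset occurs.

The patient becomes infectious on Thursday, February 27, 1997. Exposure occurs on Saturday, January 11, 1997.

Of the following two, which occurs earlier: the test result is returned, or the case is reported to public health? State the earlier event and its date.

The test result is returned — Wednesday, April 23, 1997

The patient becomes infectious: Feb 27, 1997.
The patient is tested: Feb 27, 1997 + 52 days = Apr 20, 1997.
The test result is returned: Apr 20, 1997 + 3 days = Apr 23, 1997.
Exposure occurs: Jan 11, 1997.
Symptom onset occurs: Jan 11, 1997 + 76 days = Mar 28, 1997.
Isolation begins: Mar 28, 1997 + 27 days = Apr 24, 1997.
The case is reported to public health: Apr 24, 1997 + 84 days = Jul 17, 1997.
Comparing: the test result is returned on Apr 23, 1997 vs the case is reported to public health on Jul 17, 1997. Earlier: the test result is returned.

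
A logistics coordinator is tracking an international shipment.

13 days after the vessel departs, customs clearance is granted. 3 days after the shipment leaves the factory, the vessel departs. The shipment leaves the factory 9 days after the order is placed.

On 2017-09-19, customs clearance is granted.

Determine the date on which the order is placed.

Customs clearance is granted: Sep 19, 2017.
The vessel departs: Sep 19, 2017 − 13 days = Sep 6, 2017.
The shipment leaves the factory: Sep 6, 2017 − 3 days = Sep 3, 2017.
The order is placed: Sep 3, 2017 − 9 days = Aug 25, 2017.

2017-08-25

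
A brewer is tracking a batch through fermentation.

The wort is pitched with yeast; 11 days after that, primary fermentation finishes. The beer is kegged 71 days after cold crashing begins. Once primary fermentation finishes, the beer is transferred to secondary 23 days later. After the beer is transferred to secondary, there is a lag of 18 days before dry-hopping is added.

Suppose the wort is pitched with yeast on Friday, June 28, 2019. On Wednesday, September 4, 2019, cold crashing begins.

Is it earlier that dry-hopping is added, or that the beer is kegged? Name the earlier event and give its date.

The wort is pitched with yeast: Jun 28, 2019.
Primary fermentation finishes: Jun 28, 2019 + 11 days = Jul 9, 2019.
The beer is transferred to secondary: Jul 9, 2019 + 23 days = Aug 1, 2019.
Dry-hopping is added: Aug 1, 2019 + 18 days = Aug 19, 2019.
Cold crashing begins: Sep 4, 2019.
The beer is kegged: Sep 4, 2019 + 71 days = Nov 14, 2019.
Comparing: dry-hopping is added on Aug 19, 2019 vs the beer is kegged on Nov 14, 2019. Earlier: dry-hopping is added.

Dry-hopping is added — Monday, August 19, 2019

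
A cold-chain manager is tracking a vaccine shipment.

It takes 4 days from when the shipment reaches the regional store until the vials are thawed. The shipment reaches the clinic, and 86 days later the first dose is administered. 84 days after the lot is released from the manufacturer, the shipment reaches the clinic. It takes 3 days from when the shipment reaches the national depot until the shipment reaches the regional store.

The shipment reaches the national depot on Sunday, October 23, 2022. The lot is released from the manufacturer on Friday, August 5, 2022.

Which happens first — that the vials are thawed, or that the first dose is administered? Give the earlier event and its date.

The vials are thawed — Sunday, October 30, 2022

The shipment reaches the national depot: Oct 23, 2022.
The shipment reaches the regional store: Oct 23, 2022 + 3 days = Oct 26, 2022.
The vials are thawed: Oct 26, 2022 + 4 days = Oct 30, 2022.
The lot is released from the manufacturer: Aug 5, 2022.
The shipment reaches the clinic: Aug 5, 2022 + 84 days = Oct 28, 2022.
The first dose is administered: Oct 28, 2022 + 86 days = Jan 22, 2023.
Comparing: the vials are thawed on Oct 30, 2022 vs the first dose is administered on Jan 22, 2023. Earlier: the vials are thawed.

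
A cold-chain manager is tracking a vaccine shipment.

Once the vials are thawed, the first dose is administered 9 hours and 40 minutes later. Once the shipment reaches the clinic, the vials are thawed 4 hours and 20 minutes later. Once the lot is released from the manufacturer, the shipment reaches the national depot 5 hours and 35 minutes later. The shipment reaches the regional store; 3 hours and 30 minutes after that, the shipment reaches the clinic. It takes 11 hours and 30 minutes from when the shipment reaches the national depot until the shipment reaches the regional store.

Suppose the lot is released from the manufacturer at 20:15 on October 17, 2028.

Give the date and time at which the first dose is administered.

06:50 on October 19, 2028

The lot is released from the manufacturer: 20:15 Oct 17, 2028.
The shipment reaches the national depot: 20:15 Oct 17, 2028 + 5h35m = 01:50 Oct 18, 2028.
The shipment reaches the regional store: 01:50 Oct 18, 2028 + 11h30m = 13:20 Oct 18, 2028.
The shipment reaches the clinic: 13:20 Oct 18, 2028 + 3h30m = 16:50 Oct 18, 2028.
The vials are thawed: 16:50 Oct 18, 2028 + 4h20m = 21:10 Oct 18, 2028.
The first dose is administered: 21:10 Oct 18, 2028 + 9h40m = 06:50 Oct 19, 2028.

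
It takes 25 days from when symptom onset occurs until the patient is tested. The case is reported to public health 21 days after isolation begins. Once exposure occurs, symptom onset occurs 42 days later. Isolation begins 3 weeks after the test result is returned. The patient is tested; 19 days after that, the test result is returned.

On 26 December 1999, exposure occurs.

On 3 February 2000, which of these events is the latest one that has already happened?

Exposure occurs

Exposure occurs: Dec 26, 1999.
Symptom onset occurs: Dec 26, 1999 + 42 days = Feb 6, 2000.
The patient is tested: Feb 6, 2000 + 25 days = Mar 2, 2000.
The test result is returned: Mar 2, 2000 + 19 days = Mar 21, 2000.
Isolation begins: Mar 21, 2000 + 3 weeks = Apr 11, 2000.
The case is reported to public health: Apr 11, 2000 + 21 days = May 2, 2000.
Feb 3, 2000 falls between when exposure occurs (Dec 26, 1999) and when symptom onset occurs (Feb 6, 2000).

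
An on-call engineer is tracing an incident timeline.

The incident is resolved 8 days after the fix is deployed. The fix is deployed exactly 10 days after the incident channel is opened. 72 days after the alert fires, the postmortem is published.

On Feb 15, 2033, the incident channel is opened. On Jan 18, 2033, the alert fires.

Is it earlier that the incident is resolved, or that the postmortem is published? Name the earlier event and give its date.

The incident is resolved — Mar 5, 2033

The incident channel is opened: Feb 15, 2033.
The fix is deployed: Feb 15, 2033 + 10 days = Feb 25, 2033.
The incident is resolved: Feb 25, 2033 + 8 days = Mar 5, 2033.
The alert fires: Jan 18, 2033.
The postmortem is published: Jan 18, 2033 + 72 days = Mar 31, 2033.
Comparing: the incident is resolved on Mar 5, 2033 vs the postmortem is published on Mar 31, 2033. Earlier: the incident is resolved.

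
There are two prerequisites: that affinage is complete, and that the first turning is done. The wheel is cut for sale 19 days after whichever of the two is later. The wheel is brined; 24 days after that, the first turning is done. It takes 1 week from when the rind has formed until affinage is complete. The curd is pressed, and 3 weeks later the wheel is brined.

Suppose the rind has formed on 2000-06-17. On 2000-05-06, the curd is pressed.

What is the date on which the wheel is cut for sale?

2000-07-13

The rind has formed: Jun 17, 2000.
Affinage is complete: Jun 17, 2000 + 1 week = Jun 24, 2000.
The curd is pressed: May 6, 2000.
The wheel is brined: May 6, 2000 + 3 weeks = May 27, 2000.
The first turning is done: May 27, 2000 + 24 days = Jun 20, 2000.
Both prerequisites met — affinage is complete (Jun 24, 2000), the first turning is done (Jun 20, 2000); the later is Jun 24, 2000.
The wheel is cut for sale: Jun 24, 2000 + 19 days = Jul 13, 2000.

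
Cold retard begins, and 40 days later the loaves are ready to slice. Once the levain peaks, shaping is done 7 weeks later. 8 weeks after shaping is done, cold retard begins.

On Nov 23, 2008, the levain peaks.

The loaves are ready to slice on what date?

The levain peaks: Nov 23, 2008.
Shaping is done: Nov 23, 2008 + 7 weeks = Jan 11, 2009.
Cold retard begins: Jan 11, 2009 + 8 weeks = Mar 8, 2009.
The loaves are ready to slice: Mar 8, 2009 + 40 days = Apr 17, 2009.

Apr 17, 2009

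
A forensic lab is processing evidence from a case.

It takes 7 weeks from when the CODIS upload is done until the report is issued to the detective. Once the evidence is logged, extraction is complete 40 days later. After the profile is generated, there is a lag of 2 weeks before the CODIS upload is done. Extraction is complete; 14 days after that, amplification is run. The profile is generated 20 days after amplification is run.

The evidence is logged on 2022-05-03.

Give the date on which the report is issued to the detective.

The evidence is logged: May 3, 2022.
Extraction is complete: May 3, 2022 + 40 days = Jun 12, 2022.
Amplification is run: Jun 12, 2022 + 14 days = Jun 26, 2022.
The profile is generated: Jun 26, 2022 + 20 days = Jul 16, 2022.
The CODIS upload is done: Jul 16, 2022 + 2 weeks = Jul 30, 2022.
The report is issued to the detective: Jul 30, 2022 + 7 weeks = Sep 17, 2022.

2022-09-17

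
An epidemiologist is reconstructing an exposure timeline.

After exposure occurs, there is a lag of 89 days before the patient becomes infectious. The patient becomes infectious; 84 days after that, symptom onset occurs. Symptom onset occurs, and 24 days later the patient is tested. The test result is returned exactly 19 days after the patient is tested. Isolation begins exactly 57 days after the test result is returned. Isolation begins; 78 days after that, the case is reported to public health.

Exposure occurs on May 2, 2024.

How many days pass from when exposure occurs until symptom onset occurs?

173 days

Causal path: exposure occurs → the patient becomes infectious → symptom onset occurs.
Total delay along the path: 89 + 84 = 173 days.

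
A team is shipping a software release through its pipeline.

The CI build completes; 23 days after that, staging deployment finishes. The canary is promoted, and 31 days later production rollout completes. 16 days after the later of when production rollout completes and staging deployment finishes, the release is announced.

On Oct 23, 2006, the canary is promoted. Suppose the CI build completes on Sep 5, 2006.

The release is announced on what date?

The canary is promoted: Oct 23, 2006.
Production rollout completes: Oct 23, 2006 + 31 days = Nov 23, 2006.
The CI build completes: Sep 5, 2006.
Staging deployment finishes: Sep 5, 2006 + 23 days = Sep 28, 2006.
Both prerequisites met — production rollout completes (Nov 23, 2006), staging deployment finishes (Sep 28, 2006); the later is Nov 23, 2006.
The release is announced: Nov 23, 2006 + 16 days = Dec 9, 2006.

Dec 9, 2006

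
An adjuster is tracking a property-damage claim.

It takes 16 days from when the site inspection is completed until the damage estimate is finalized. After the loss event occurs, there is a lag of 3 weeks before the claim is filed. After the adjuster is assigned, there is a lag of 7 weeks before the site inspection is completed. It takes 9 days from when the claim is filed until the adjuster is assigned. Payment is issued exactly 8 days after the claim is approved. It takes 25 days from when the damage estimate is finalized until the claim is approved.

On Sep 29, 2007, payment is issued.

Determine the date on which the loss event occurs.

May 24, 2007

Payment is issued: Sep 29, 2007.
The claim is approved: Sep 29, 2007 − 8 days = Sep 21, 2007.
The damage estimate is finalized: Sep 21, 2007 − 25 days = Aug 27, 2007.
The site inspection is completed: Aug 27, 2007 − 16 days = Aug 11, 2007.
The adjuster is assigned: Aug 11, 2007 − 7 weeks = Jun 23, 2007.
The claim is filed: Jun 23, 2007 − 9 days = Jun 14, 2007.
The loss event occurs: Jun 14, 2007 − 3 weeks = May 24, 2007.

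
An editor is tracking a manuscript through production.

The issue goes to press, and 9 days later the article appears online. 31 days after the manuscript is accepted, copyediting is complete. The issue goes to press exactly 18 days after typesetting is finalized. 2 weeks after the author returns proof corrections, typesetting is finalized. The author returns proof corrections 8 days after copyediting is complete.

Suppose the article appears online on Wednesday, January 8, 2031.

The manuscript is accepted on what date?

The article appears online: Jan 8, 2031.
The issue goes to press: Jan 8, 2031 − 9 days = Dec 30, 2030.
Typesetting is finalized: Dec 30, 2030 − 18 days = Dec 12, 2030.
The author returns proof corrections: Dec 12, 2030 − 2 weeks = Nov 28, 2030.
Copyediting is complete: Nov 28, 2030 − 8 days = Nov 20, 2030.
The manuscript is accepted: Nov 20, 2030 − 31 days = Oct 20, 2030.

Sunday, October 20, 2030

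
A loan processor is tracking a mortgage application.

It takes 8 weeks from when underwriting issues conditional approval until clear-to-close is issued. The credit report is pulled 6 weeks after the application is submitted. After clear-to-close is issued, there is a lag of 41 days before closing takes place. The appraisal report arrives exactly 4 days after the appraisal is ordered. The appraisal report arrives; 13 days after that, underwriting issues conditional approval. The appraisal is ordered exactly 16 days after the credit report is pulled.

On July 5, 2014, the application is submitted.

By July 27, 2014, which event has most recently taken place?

The application is submitted: Jul 5, 2014.
The credit report is pulled: Jul 5, 2014 + 6 weeks = Aug 16, 2014.
The appraisal is ordered: Aug 16, 2014 + 16 days = Sep 1, 2014.
The appraisal report arrives: Sep 1, 2014 + 4 days = Sep 5, 2014.
Underwriting issues conditional approval: Sep 5, 2014 + 13 days = Sep 18, 2014.
Clear-to-close is issued: Sep 18, 2014 + 8 weeks = Nov 13, 2014.
Closing takes place: Nov 13, 2014 + 41 days = Dec 24, 2014.
Jul 27, 2014 falls between when the application is submitted (Jul 5, 2014) and when the credit report is pulled (Aug 16, 2014).

The application is submitted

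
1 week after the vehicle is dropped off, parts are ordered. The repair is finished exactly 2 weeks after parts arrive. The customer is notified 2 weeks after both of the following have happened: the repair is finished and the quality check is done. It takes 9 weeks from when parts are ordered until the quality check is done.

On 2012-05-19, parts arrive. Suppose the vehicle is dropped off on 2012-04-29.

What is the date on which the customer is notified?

2012-07-22

Parts arrive: May 19, 2012.
The repair is finished: May 19, 2012 + 2 weeks = Jun 2, 2012.
The vehicle is dropped off: Apr 29, 2012.
Parts are ordered: Apr 29, 2012 + 1 week = May 6, 2012.
The quality check is done: May 6, 2012 + 9 weeks = Jul 8, 2012.
Both prerequisites met — the repair is finished (Jun 2, 2012), the quality check is done (Jul 8, 2012); the later is Jul 8, 2012.
The customer is notified: Jul 8, 2012 + 2 weeks = Jul 22, 2012.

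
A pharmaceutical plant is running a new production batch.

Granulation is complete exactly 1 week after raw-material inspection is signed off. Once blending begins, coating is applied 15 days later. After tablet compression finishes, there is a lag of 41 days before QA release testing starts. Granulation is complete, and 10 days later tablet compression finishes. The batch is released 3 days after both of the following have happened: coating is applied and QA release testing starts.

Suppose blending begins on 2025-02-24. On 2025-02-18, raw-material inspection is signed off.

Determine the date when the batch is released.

Blending begins: Feb 24, 2025.
Coating is applied: Feb 24, 2025 + 15 days = Mar 11, 2025.
Raw-material inspection is signed off: Feb 18, 2025.
Granulation is complete: Feb 18, 2025 + 1 week = Feb 25, 2025.
Tablet compression finishes: Feb 25, 2025 + 10 days = Mar 7, 2025.
QA release testing starts: Mar 7, 2025 + 41 days = Apr 17, 2025.
Both prerequisites met — coating is applied (Mar 11, 2025), QA release testing starts (Apr 17, 2025); the later is Apr 17, 2025.
The batch is released: Apr 17, 2025 + 3 days = Apr 20, 2025.

2025-04-20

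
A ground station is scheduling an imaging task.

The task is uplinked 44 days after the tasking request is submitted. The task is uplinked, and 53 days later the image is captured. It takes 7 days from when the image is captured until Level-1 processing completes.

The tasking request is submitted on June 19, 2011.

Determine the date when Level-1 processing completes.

The tasking request is submitted: Jun 19, 2011.
The task is uplinked: Jun 19, 2011 + 44 days = Aug 2, 2011.
The image is captured: Aug 2, 2011 + 53 days = Sep 24, 2011.
Level-1 processing completes: Sep 24, 2011 + 7 days = Oct 1, 2011.

October 1, 2011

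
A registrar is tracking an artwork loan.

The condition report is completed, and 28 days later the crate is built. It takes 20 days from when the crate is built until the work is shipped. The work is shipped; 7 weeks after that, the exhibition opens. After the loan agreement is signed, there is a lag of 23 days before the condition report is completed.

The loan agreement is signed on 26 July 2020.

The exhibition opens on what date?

23 November 2020

The loan agreement is signed: Jul 26, 2020.
The condition report is completed: Jul 26, 2020 + 23 days = Aug 18, 2020.
The crate is built: Aug 18, 2020 + 28 days = Sep 15, 2020.
The work is shipped: Sep 15, 2020 + 20 days = Oct 5, 2020.
The exhibition opens: Oct 5, 2020 + 7 weeks = Nov 23, 2020.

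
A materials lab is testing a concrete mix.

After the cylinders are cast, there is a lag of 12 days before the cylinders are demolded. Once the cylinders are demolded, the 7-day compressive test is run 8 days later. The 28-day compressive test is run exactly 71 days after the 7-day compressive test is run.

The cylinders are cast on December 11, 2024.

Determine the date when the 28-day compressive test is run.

March 12, 2025

The cylinders are cast: Dec 11, 2024.
The cylinders are demolded: Dec 11, 2024 + 12 days = Dec 23, 2024.
The 7-day compressive test is run: Dec 23, 2024 + 8 days = Dec 31, 2024.
The 28-day compressive test is run: Dec 31, 2024 + 71 days = Mar 12, 2025.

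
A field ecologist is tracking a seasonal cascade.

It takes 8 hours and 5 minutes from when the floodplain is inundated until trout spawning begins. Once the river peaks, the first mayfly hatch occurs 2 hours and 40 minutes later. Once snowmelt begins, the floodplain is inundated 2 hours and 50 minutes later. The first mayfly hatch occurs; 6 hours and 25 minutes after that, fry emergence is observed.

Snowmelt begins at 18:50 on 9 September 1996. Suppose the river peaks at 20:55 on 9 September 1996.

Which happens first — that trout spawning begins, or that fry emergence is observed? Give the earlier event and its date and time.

Trout spawning begins — 05:45 on 10 September 1996

Snowmelt begins: 18:50 Sep 9, 1996.
The floodplain is inundated: 18:50 Sep 9, 1996 + 2h50m = 21:40 Sep 9, 1996.
Trout spawning begins: 21:40 Sep 9, 1996 + 8h05m = 05:45 Sep 10, 1996.
The river peaks: 20:55 Sep 9, 1996.
The first mayfly hatch occurs: 20:55 Sep 9, 1996 + 2h40m = 23:35 Sep 9, 1996.
Fry emergence is observed: 23:35 Sep 9, 1996 + 6h25m = 06:00 Sep 10, 1996.
Comparing: trout spawning begins at 05:45 Sep 10, 1996 vs fry emergence is observed at 06:00 Sep 10, 1996. Earlier: trout spawning begins.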